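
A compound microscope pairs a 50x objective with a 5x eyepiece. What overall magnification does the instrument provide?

250

The overall magnification of a compound microscope is the product of the objective and eyepiece magnifications:
M = M_obj x M_eye = 50 x 5 = 250.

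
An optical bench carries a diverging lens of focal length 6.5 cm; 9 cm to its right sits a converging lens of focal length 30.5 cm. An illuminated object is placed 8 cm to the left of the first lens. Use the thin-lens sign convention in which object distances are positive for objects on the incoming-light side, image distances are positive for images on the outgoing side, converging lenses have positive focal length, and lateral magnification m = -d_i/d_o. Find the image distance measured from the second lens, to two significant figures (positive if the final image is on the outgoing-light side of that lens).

Applying the thin-lens equation to the first lens, 1/(-6.5) = 1/8 + 1/d_i1, which gives d_i1 = -3.586 cm.
The intermediate image is virtual, 3.586 cm to the left of lens 1, so d_o2 = L - d_i1 = 9 - (-3.586) = 12.586 cm.
Applying the thin-lens equation again with f_2 = 30.5 cm and d_o2 = 12.586 cm gives d_i2 = -21.429 cm.

-21 cm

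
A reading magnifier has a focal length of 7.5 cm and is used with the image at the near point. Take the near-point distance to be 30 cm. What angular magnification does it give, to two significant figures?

5.0

M = 1 + D/f = 1 + 30/7.5 = 5.000.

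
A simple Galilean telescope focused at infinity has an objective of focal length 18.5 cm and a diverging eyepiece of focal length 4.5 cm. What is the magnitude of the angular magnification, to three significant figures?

|M| = f_obj/|f_eye| = 18.5/4.5 = 4.111.

4.11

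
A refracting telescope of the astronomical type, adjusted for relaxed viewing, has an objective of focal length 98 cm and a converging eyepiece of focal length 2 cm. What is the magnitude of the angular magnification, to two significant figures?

|M| = f_obj/|f_eye| = 98/2 = 49.000.

49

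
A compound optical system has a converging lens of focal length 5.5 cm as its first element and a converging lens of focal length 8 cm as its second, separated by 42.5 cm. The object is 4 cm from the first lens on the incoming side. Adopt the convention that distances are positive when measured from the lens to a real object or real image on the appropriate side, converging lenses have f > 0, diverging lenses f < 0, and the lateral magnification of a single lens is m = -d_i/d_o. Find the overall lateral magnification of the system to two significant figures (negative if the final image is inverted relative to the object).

-0.60

Lens 1: 1/d_i1 = 1/f_1 - 1/d_o1 = 1/5.5 - 1/4 = -0.06818 cm^-1, so d_i1 = -14.667 cm.
m_1 = -(-14.667)/4 = 3.6667.
With d_i1 < 0 the first image is virtual and lies on the object side; the object distance for lens 2 is d_o2 = 42.5 - (-14.667) = 57.167 cm.
Lens 2: 1/d_i2 = 1/f_2 - 1/d_o2 = 1/8 - 1/(57.167) = 0.10751 cm^-1, so d_i2 = 9.302 cm.
m_2 = -(9.302)/(57.167) = -0.1627.
Total m = m_1 x m_2 = (3.6667)(-0.1627) = -0.5966.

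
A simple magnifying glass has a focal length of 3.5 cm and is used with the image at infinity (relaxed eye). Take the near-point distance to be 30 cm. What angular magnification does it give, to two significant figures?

M = D/f = 30/3.5 = 8.571.

8.6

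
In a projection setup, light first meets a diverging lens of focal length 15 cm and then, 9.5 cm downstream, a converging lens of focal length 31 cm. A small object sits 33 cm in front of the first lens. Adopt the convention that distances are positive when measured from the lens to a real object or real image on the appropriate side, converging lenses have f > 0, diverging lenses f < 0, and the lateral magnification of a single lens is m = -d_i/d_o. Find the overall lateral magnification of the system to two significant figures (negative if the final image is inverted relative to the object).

0.87

Lens 1: 1/d_i1 = 1/f_1 - 1/d_o1 = 1/(-15) - 1/33 = -0.09697 cm^-1, so d_i1 = -10.312 cm.
m_1 = -(-10.312)/33 = 0.3125.
With d_i1 < 0 the first image is virtual and lies on the object side; the object distance for lens 2 is d_o2 = 9.5 - (-10.312) = 19.812 cm.
Lens 2: 1/d_i2 = 1/f_2 - 1/d_o2 = 1/31 - 1/(19.812) = -0.01822 cm^-1, so d_i2 = -54.899 cm.
m_2 = -(-54.899)/(19.812) = 2.7709.
The system's lateral magnification is m_1 m_2 = (0.3125)(2.7709) = 0.8659.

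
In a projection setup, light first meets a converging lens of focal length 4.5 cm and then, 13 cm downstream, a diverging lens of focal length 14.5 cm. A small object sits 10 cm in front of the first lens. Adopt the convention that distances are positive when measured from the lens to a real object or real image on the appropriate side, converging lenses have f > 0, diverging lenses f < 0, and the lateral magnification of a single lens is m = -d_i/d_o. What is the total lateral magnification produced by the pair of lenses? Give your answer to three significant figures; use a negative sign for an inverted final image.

-0.614

First lens: d_i1 = 1/(1/4.5 - 1/10) = 8.182 cm.
m_1 = -(8.182)/10 = -0.8182.
The intermediate image is 8.182 cm to the right of lens 1, so d_o2 = L - d_i1 = 13 - 8.182 = 4.818 cm.
Second lens: d_i2 = 1/(1/(-14.5) - 1/(4.818)) = -3.616 cm.
m_2 = -(-3.616)/(4.818) = 0.7506.
Total m = m_1 x m_2 = (-0.8182)(0.7506) = -0.6141.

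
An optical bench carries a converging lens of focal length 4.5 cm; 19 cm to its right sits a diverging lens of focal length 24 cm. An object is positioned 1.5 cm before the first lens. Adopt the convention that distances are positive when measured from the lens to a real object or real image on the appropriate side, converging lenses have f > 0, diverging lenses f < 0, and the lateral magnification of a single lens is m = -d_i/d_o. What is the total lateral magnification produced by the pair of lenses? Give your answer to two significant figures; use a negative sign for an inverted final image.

0.80

Lens 1: 1/d_i1 = 1/f_1 - 1/d_o1 = 1/4.5 - 1/1.5 = -0.44444 cm^-1, so d_i1 = -2.250 cm.
m_1 = -(-2.250)/1.5 = 1.5000.
With d_i1 < 0 the first image is virtual and lies on the object side; the object distance for lens 2 is d_o2 = 19 - (-2.250) = 21.250 cm.
Lens 2: 1/d_i2 = 1/f_2 - 1/d_o2 = 1/(-24) - 1/(21.250) = -0.08873 cm^-1, so d_i2 = -11.271 cm.
m_2 = -(-11.271)/(21.250) = 0.5304.
The system's lateral magnification is m_1 m_2 = (1.5000)(0.5304) = 0.7956.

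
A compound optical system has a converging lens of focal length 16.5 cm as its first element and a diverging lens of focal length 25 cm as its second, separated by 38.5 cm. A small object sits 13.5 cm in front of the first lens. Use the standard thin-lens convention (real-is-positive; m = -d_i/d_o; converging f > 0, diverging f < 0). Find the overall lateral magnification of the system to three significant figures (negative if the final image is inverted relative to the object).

0.998

Lens 1: 1/d_i1 = 1/f_1 - 1/d_o1 = 1/16.5 - 1/13.5 = -0.01347 cm^-1, so d_i1 = -74.250 cm.
m_1 = -(-74.250)/13.5 = 5.5000.
With d_i1 < 0 the first image is virtual and lies on the object side; the object distance for lens 2 is d_o2 = 38.5 - (-74.250) = 112.750 cm.
Lens 2: 1/d_i2 = 1/f_2 - 1/d_o2 = 1/(-25) - 1/(112.750) = -0.04887 cm^-1, so d_i2 = -20.463 cm.
m_2 = -(-20.463)/(112.750) = 0.1815.
The system's lateral magnification is m_1 m_2 = (5.5000)(0.1815) = 0.9982.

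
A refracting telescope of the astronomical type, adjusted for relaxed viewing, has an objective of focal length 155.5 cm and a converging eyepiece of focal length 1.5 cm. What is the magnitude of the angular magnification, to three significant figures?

104

|M| = f_obj/|f_eye| = 155.5/1.5 = 103.667.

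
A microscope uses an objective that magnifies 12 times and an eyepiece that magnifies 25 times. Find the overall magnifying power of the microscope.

300

The overall magnification of a compound microscope is the product of the objective and eyepiece magnifications:
M = M_obj x M_eye = 12 x 25 = 300.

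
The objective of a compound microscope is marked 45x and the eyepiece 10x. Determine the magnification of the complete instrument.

450

The overall magnification of a compound microscope is the product of the objective and eyepiece magnifications:
M = M_obj x M_eye = 45 x 10 = 450.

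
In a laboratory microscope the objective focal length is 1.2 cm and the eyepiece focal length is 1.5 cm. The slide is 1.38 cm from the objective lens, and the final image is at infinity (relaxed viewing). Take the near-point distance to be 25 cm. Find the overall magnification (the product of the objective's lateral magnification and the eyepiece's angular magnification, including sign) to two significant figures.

-110

Objective: 1/d_i = 1/f_obj - 1/d_o = 1/1.2 - 1/1.38 = 0.10870 cm^-1, so d_i = 9.200 cm.
m_obj = -d_i/d_o = -9.200/1.38 = -6.667.
Eyepiece angular magnification (image at infinity): M_eye = D/f_e = 25/1.5 = 16.667.
Overall M = m_obj x M_eye = (-6.667)(16.667) = -111.11.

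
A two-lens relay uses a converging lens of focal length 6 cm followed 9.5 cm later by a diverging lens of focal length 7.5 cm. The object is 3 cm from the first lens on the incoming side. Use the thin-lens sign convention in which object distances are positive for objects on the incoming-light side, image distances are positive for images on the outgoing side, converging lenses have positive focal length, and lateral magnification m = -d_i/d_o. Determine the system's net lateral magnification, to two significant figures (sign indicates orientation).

0.65

Applying the thin-lens equation to the first lens, 1/6 = 1/3 + 1/d_i1, which gives d_i1 = -6.000 cm.
Its lateral magnification is m_1 = -d_i1/d_o1 = -(-6.000)/3 = 2.0000.
With d_i1 < 0 the first image is virtual and lies on the object side; the object distance for lens 2 is d_o2 = 9.5 - (-6.000) = 15.500 cm.
Applying the thin-lens equation again with f_2 = -7.5 cm and d_o2 = 15.500 cm gives d_i2 = -5.054 cm.
m_2 = -(-5.054)/(15.500) = 0.3261.
Overall magnification: m = m_1 m_2 = 0.6522.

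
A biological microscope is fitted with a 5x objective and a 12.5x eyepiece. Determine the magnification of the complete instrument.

62.5

The overall magnification of a compound microscope is the product of the objective and eyepiece magnifications:
M = M_obj x M_eye = 5 x 12.5 = 62.5.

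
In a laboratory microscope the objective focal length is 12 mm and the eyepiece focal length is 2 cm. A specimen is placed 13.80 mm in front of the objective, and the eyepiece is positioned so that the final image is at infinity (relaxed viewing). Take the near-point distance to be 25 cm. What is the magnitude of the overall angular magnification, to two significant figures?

Convert to cm: f_obj = 12 mm = 1.2 cm; d_o = 13.80 mm = 1.38 cm.
Objective: 1/d_i = 1/f_obj - 1/d_o = 1/1.2 - 1/1.38 = 0.10870 cm^-1, so d_i = 9.200 cm.
m_obj = -d_i/d_o = -9.200/1.38 = -6.667.
Eyepiece angular magnification (image at infinity): M_eye = D/f_e = 25/2 = 12.500.
Overall M = m_obj x M_eye = (-6.667)(12.500) = -83.33.
|M| = 83.33.

83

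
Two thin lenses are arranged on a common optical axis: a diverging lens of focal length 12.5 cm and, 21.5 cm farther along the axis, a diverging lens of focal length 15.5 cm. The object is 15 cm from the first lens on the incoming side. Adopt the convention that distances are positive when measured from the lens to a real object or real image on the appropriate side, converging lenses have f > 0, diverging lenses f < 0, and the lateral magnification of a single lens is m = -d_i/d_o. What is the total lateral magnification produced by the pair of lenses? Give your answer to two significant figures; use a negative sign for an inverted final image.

0.16

Lens 1: 1/d_i1 = 1/f_1 - 1/d_o1 = 1/(-12.5) - 1/15 = -0.14667 cm^-1, so d_i1 = -6.818 cm.
m_1 = -(-6.818)/15 = 0.4545.
With d_i1 < 0 the first image is virtual and lies on the object side; the object distance for lens 2 is d_o2 = 21.5 - (-6.818) = 28.318 cm.
Lens 2: 1/d_i2 = 1/f_2 - 1/d_o2 = 1/(-15.5) - 1/(28.318) = -0.09983 cm^-1, so d_i2 = -10.017 cm.
m_2 = -(-10.017)/(28.318) = 0.3537.
The system's lateral magnification is m_1 m_2 = (0.4545)(0.3537) = 0.1608.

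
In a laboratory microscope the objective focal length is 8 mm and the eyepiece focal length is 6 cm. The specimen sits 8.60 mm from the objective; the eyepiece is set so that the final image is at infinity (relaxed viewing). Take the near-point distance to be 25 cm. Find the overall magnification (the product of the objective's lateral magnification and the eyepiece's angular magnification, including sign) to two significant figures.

Convert to cm: f_obj = 8 mm = 0.8 cm; d_o = 8.60 mm = 0.86 cm.
Objective: 1/d_i = 1/f_obj - 1/d_o = 1/0.8 - 1/0.86 = 0.08721 cm^-1, so d_i = 11.467 cm.
m_obj = -d_i/d_o = -11.467/0.86 = -13.333.
Eyepiece angular magnification (image at infinity): M_eye = D/f_e = 25/6 = 4.167.
Overall M = m_obj x M_eye = (-13.333)(4.167) = -55.56.

-56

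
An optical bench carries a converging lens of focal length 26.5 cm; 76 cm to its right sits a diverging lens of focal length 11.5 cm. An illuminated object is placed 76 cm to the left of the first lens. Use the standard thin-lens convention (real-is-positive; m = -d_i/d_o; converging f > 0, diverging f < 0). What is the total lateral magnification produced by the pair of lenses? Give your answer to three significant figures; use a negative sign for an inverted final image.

Lens 1: 1/d_i1 = 1/f_1 - 1/d_o1 = 1/26.5 - 1/76 = 0.02458 cm^-1, so d_i1 = 40.687 cm.
m_1 = -(40.687)/76 = -0.5354.
The intermediate image is 40.687 cm to the right of lens 1, so d_o2 = L - d_i1 = 76 - 40.687 = 35.313 cm.
Lens 2: 1/d_i2 = 1/f_2 - 1/d_o2 = 1/(-11.5) - 1/(35.313) = -0.11527 cm^-1, so d_i2 = -8.675 cm.
m_2 = -(-8.675)/(35.313) = 0.2457.
The system's lateral magnification is m_1 m_2 = (-0.5354)(0.2457) = -0.1315.

-0.132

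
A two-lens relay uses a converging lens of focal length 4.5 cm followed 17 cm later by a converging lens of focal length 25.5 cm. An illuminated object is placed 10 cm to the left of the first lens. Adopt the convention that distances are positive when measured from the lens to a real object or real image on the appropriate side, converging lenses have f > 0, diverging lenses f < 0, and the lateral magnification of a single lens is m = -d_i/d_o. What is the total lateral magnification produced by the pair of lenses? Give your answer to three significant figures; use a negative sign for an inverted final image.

-1.25

First lens: d_i1 = 1/(1/4.5 - 1/10) = 8.182 cm.
m_1 = -(8.182)/10 = -0.8182.
The intermediate image is 8.182 cm to the right of lens 1, so d_o2 = L - d_i1 = 17 - 8.182 = 8.818 cm.
Second lens: d_i2 = 1/(1/25.5 - 1/(8.818)) = -13.480 cm.
m_2 = -(-13.480)/(8.818) = 1.5286.
The system's lateral magnification is m_1 m_2 = (-0.8182)(1.5286) = -1.2507.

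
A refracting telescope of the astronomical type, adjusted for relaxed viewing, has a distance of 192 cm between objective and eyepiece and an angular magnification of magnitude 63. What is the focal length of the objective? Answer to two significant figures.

190 cm

In normal adjustment the tube length equals f_obj + f_eye and |M| = f_obj/f_eye.
So f_obj = 63 f_eye and 63 f_eye + f_eye = 192 cm, giving f_eye = 192/64 = 3.000 cm and f_obj = 189.000 cm.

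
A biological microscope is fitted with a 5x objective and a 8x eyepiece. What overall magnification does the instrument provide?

40

The overall magnification of a compound microscope is the product of the objective and eyepiece magnifications:
M = M_obj x M_eye = 5 x 8 = 40.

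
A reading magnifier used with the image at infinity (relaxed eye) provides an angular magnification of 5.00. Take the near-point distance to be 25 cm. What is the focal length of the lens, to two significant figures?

5.0 cm

For the image at infinity, M = D/f.
f = D/M = 25/5.0 = 5.000 cm.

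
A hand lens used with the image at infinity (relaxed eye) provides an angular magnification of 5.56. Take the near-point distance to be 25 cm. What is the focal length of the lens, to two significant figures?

For the image at infinity, M = D/f.
f = D/M = 25/5.56 = 4.496 cm.

4.5 cm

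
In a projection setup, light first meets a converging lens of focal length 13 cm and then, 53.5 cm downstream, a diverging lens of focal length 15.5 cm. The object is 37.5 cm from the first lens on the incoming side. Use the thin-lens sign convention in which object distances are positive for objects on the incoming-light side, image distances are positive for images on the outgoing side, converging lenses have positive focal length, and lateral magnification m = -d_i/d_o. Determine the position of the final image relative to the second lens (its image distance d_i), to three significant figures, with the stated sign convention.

-10.6 cm

Lens 1: 1/d_i1 = 1/f_1 - 1/d_o1 = 1/13 - 1/37.5 = 0.05026 cm^-1, so d_i1 = 19.898 cm.
That image sits 33.602 cm in front of the second lens, so d_o2 = 33.602 cm.
Lens 2: 1/d_i2 = 1/f_2 - 1/d_o2 = 1/(-15.5) - 1/(33.602) = -0.09428 cm^-1, so d_i2 = -10.607 cm.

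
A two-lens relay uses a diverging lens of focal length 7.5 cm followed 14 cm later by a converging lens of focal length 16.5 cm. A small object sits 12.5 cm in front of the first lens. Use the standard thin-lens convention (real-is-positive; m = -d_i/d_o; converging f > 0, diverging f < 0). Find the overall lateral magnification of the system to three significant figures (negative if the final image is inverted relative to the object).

-2.83

Applying the thin-lens equation to the first lens, 1/(-7.5) = 1/12.5 + 1/d_i1, which gives d_i1 = -4.688 cm.
Its lateral magnification is m_1 = -d_i1/d_o1 = -(-4.688)/12.5 = 0.3750.
With d_i1 < 0 the first image is virtual and lies on the object side; the object distance for lens 2 is d_o2 = 14 - (-4.688) = 18.688 cm.
Applying the thin-lens equation again with f_2 = 16.5 cm and d_o2 = 18.688 cm gives d_i2 = 140.957 cm.
m_2 = -(140.957)/(18.688) = -7.5429.
Total m = m_1 x m_2 = (0.3750)(-7.5429) = -2.8286.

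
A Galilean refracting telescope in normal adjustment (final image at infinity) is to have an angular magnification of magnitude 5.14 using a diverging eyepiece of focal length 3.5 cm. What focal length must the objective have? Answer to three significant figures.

18.0 cm

|M| = f_obj/|f_eye|, so f_obj = |M| x |f_eye| = 5.14 x 3.5 = 17.990 cm.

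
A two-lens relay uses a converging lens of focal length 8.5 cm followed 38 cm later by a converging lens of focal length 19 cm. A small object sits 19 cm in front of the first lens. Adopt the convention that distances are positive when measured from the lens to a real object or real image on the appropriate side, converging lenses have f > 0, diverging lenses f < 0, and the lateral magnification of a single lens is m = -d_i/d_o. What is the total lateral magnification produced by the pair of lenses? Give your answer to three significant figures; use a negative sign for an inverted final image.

4.25

First lens: d_i1 = 1/(1/8.5 - 1/19) = 15.381 cm.
m_1 = -(15.381)/19 = -0.8095.
Object distance for lens 2: d_o2 = 38 - 15.381 = 22.619 cm.
Second lens: d_i2 = 1/(1/19 - 1/(22.619)) = 118.750 cm.
m_2 = -(118.750)/(22.619) = -5.2500.
Overall magnification: m = m_1 m_2 = 4.2500.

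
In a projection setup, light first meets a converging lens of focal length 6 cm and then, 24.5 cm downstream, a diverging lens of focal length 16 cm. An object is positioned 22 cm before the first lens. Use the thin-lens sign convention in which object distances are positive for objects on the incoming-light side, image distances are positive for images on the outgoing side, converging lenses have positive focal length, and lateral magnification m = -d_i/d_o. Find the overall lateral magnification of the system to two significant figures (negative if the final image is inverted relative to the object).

-0.19

Applying the thin-lens equation to the first lens, 1/6 = 1/22 + 1/d_i1, which gives d_i1 = 8.250 cm.
Its lateral magnification is m_1 = -d_i1/d_o1 = -(8.250)/22 = -0.3750.
The intermediate image is 8.250 cm to the right of lens 1, so d_o2 = L - d_i1 = 24.5 - 8.250 = 16.250 cm.
Applying the thin-lens equation again with f_2 = -16 cm and d_o2 = 16.250 cm gives d_i2 = -8.062 cm.
m_2 = -(-8.062)/(16.250) = 0.4961.
Total m = m_1 x m_2 = (-0.3750)(0.4961) = -0.1860.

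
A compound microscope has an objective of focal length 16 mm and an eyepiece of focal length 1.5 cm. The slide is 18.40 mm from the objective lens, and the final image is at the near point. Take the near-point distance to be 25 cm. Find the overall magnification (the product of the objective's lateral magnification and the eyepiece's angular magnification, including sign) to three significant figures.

-118

Convert to cm: f_obj = 16 mm = 1.6 cm; d_o = 18.40 mm = 1.84 cm.
Objective: 1/d_i = 1/f_obj - 1/d_o = 1/1.6 - 1/1.84 = 0.08152 cm^-1, so d_i = 12.267 cm.
m_obj = -d_i/d_o = -12.267/1.84 = -6.667.
Eyepiece angular magnification (image at near point): M_eye = 1 + D/f_e = 1 + 25/1.5 = 17.667.
Overall M = m_obj x M_eye = (-6.667)(17.667) = -117.78.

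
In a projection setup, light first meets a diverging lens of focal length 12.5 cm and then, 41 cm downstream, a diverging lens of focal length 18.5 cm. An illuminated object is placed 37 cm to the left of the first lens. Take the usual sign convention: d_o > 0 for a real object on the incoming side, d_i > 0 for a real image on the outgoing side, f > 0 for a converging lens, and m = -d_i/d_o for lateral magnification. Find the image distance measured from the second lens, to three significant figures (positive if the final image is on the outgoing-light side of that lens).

-13.5 cm

First lens: d_i1 = 1/(1/(-12.5) - 1/37) = -9.343 cm.
The intermediate image is virtual, 9.343 cm to the left of lens 1, so d_o2 = L - d_i1 = 41 - (-9.343) = 50.343 cm.
Second lens: d_i2 = 1/(1/(-18.5) - 1/(50.343)) = -13.529 cm.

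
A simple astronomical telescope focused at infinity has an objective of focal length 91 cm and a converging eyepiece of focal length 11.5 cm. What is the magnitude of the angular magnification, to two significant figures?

7.9

|M| = f_obj/|f_eye| = 91/11.5 = 7.913.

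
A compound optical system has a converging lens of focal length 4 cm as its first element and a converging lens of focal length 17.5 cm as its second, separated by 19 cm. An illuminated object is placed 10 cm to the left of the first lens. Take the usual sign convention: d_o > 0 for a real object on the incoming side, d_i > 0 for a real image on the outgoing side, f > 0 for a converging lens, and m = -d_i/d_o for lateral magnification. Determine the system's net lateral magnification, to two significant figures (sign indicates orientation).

-2.3

Applying the thin-lens equation to the first lens, 1/4 = 1/10 + 1/d_i1, which gives d_i1 = 6.667 cm.
Its lateral magnification is m_1 = -d_i1/d_o1 = -(6.667)/10 = -0.6667.
Object distance for lens 2: d_o2 = 19 - 6.667 = 12.333 cm.
Applying the thin-lens equation again with f_2 = 17.5 cm and d_o2 = 12.333 cm gives d_i2 = -41.774 cm.
m_2 = -(-41.774)/(12.333) = 3.3871.
Overall magnification: m = m_1 m_2 = -2.2581.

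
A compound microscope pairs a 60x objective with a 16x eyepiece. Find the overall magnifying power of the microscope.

The overall magnification of a compound microscope is the product of the objective and eyepiece magnifications:
M = M_obj x M_eye = 60 x 16 = 960.

960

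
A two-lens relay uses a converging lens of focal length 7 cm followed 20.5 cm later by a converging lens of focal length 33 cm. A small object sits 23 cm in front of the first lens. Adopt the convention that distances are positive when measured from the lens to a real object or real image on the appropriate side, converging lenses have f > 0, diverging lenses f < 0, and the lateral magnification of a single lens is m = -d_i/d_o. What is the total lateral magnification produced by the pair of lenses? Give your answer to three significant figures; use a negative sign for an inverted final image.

First lens: d_i1 = 1/(1/7 - 1/23) = 10.062 cm.
m_1 = -(10.062)/23 = -0.4375.
That image sits 10.438 cm in front of the second lens, so d_o2 = 10.438 cm.
Second lens: d_i2 = 1/(1/33 - 1/(10.438)) = -15.266 cm.
m_2 = -(-15.266)/(10.438) = 1.4626.
Total m = m_1 x m_2 = (-0.4375)(1.4626) = -0.6399.

-0.640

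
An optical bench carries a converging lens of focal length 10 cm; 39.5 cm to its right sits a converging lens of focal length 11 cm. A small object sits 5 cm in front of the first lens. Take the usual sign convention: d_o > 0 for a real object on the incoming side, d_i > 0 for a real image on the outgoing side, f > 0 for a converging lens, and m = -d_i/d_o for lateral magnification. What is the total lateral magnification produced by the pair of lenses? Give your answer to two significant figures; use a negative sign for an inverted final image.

-0.57

First lens: d_i1 = 1/(1/10 - 1/5) = -10.000 cm.
m_1 = -(-10.000)/5 = 2.0000.
The intermediate image is virtual, 10.000 cm to the left of lens 1, so d_o2 = L - d_i1 = 39.5 - (-10.000) = 49.500 cm.
Second lens: d_i2 = 1/(1/11 - 1/(49.500)) = 14.143 cm.
m_2 = -(14.143)/(49.500) = -0.2857.
The system's lateral magnification is m_1 m_2 = (2.0000)(-0.2857) = -0.5714.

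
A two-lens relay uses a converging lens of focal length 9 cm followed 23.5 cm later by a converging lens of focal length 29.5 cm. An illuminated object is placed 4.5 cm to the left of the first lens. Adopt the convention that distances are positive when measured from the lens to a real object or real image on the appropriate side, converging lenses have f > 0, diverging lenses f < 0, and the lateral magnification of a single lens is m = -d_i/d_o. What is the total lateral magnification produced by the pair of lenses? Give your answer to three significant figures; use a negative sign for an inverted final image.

Lens 1: 1/d_i1 = 1/f_1 - 1/d_o1 = 1/9 - 1/4.5 = -0.11111 cm^-1, so d_i1 = -9.000 cm.
m_1 = -(-9.000)/4.5 = 2.0000.
With d_i1 < 0 the first image is virtual and lies on the object side; the object distance for lens 2 is d_o2 = 23.5 - (-9.000) = 32.500 cm.
Lens 2: 1/d_i2 = 1/f_2 - 1/d_o2 = 1/29.5 - 1/(32.500) = 0.00313 cm^-1, so d_i2 = 319.583 cm.
m_2 = -(319.583)/(32.500) = -9.8333.
Total m = m_1 x m_2 = (2.0000)(-9.8333) = -19.6667.

-19.7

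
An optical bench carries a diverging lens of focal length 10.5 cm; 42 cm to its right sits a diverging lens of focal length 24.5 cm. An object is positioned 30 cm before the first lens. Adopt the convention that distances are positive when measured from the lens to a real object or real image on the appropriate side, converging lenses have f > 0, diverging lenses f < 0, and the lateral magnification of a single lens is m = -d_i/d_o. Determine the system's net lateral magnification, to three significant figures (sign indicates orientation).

First lens: d_i1 = 1/(1/(-10.5) - 1/30) = -7.778 cm.
m_1 = -(-7.778)/30 = 0.2593.
With d_i1 < 0 the first image is virtual and lies on the object side; the object distance for lens 2 is d_o2 = 42 - (-7.778) = 49.778 cm.
Second lens: d_i2 = 1/(1/(-24.5) - 1/(49.778)) = -16.419 cm.
m_2 = -(-16.419)/(49.778) = 0.3298.
Overall magnification: m = m_1 m_2 = 0.0855.

0.0855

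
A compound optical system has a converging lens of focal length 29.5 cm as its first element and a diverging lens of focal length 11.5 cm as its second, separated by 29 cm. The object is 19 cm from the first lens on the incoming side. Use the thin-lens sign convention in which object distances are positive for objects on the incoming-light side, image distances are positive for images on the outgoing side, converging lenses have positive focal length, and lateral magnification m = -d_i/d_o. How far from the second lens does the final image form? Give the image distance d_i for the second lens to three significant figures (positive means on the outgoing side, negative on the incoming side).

-10.1 cm

Lens 1: 1/d_i1 = 1/f_1 - 1/d_o1 = 1/29.5 - 1/19 = -0.01873 cm^-1, so d_i1 = -53.381 cm.
The intermediate image is virtual, 53.381 cm to the left of lens 1, so d_o2 = L - d_i1 = 29 - (-53.381) = 82.381 cm.
Lens 2: 1/d_i2 = 1/f_2 - 1/d_o2 = 1/(-11.5) - 1/(82.381) = -0.09910 cm^-1, so d_i2 = -10.091 cm.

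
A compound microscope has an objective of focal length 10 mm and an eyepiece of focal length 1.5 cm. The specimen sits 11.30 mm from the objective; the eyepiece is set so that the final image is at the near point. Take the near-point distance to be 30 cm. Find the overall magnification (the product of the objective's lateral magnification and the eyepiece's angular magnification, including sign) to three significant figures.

-162

Convert to cm: f_obj = 10 mm = 1 cm; d_o = 11.30 mm = 1.13 cm.
Objective: 1/d_i = 1/f_obj - 1/d_o = 1/1 - 1/1.13 = 0.11504 cm^-1, so d_i = 8.692 cm.
m_obj = -d_i/d_o = -8.692/1.13 = -7.692.
Eyepiece angular magnification (image at near point): M_eye = 1 + D/f_e = 1 + 30/1.5 = 21.000.
Overall M = m_obj x M_eye = (-7.692)(21.000) = -161.54.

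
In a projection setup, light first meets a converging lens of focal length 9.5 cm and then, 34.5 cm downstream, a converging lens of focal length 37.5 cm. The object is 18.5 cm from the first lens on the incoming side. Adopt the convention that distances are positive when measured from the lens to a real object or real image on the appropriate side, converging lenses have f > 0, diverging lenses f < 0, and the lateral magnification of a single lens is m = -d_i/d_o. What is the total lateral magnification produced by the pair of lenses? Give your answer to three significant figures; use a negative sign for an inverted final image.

Applying the thin-lens equation to the first lens, 1/9.5 = 1/18.5 + 1/d_i1, which gives d_i1 = 19.528 cm.
Its lateral magnification is m_1 = -d_i1/d_o1 = -(19.528)/18.5 = -1.0556.
Object distance for lens 2: d_o2 = 34.5 - 19.528 = 14.972 cm.
Applying the thin-lens equation again with f_2 = 37.5 cm and d_o2 = 14.972 cm gives d_i2 = -24.923 cm.
m_2 = -(-24.923)/(14.972) = 1.6646.
Total m = m_1 x m_2 = (-1.0556)(1.6646) = -1.7571.

-1.76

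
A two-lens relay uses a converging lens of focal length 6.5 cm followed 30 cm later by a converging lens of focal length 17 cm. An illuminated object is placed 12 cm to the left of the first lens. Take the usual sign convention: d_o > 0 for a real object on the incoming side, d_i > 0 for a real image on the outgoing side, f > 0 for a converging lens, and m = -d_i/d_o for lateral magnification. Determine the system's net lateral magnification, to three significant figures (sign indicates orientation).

Lens 1: 1/d_i1 = 1/f_1 - 1/d_o1 = 1/6.5 - 1/12 = 0.07051 cm^-1, so d_i1 = 14.182 cm.
m_1 = -(14.182)/12 = -1.1818.
The intermediate image is 14.182 cm to the right of lens 1, so d_o2 = L - d_i1 = 30 - 14.182 = 15.818 cm.
Lens 2: 1/d_i2 = 1/f_2 - 1/d_o2 = 1/17 - 1/(15.818) = -0.00439 cm^-1, so d_i2 = -227.538 cm.
m_2 = -(-227.538)/(15.818) = 14.3846.
Overall magnification: m = m_1 m_2 = -17.0000.

-17.0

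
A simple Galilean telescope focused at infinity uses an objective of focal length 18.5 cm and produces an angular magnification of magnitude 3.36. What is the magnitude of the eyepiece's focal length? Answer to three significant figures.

5.51 cm

|M| = f_obj/|f_eye|, so |f_eye| = f_obj/|M| = 18.5/3.36 = 5.506 cm.
(The eyepiece is diverging, so its signed focal length is -5.506 cm.)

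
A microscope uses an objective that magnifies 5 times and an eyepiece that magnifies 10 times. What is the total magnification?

50

The overall magnification of a compound microscope is the product of the objective and eyepiece magnifications:
M = M_obj x M_eye = 5 x 10 = 50.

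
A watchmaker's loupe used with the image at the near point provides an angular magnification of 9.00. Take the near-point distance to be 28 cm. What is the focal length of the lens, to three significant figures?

3.50 cm

For the image at the near point, M = 1 + D/f.
f = D/(M - 1) = 28/(9.0 - 1) = 3.500 cm.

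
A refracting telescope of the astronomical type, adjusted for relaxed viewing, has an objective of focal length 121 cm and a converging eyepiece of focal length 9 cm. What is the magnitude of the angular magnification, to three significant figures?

|M| = f_obj/|f_eye| = 121/9 = 13.444.

13.4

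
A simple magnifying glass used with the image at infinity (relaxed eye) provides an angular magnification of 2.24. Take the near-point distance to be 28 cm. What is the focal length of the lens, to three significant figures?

For the image at infinity, M = D/f.
f = D/M = 28/2.24 = 12.500 cm.

12.5 cm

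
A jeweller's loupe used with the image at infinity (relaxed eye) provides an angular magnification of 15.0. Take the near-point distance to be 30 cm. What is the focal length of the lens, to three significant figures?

For the image at infinity, M = D/f.
f = D/M = 30/15.0 = 2.000 cm.

2.00 cm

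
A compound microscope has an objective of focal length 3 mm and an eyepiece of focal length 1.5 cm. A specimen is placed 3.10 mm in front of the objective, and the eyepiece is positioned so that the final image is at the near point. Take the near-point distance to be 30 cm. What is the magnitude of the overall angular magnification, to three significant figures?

Convert to cm: f_obj = 3 mm = 0.3 cm; d_o = 3.10 mm = 0.31 cm.
Objective: 1/d_i = 1/f_obj - 1/d_o = 1/0.3 - 1/0.31 = 0.10753 cm^-1, so d_i = 9.300 cm.
m_obj = -d_i/d_o = -9.300/0.31 = -30.000.
Eyepiece angular magnification (image at near point): M_eye = 1 + D/f_e = 1 + 30/1.5 = 21.000.
Overall M = m_obj x M_eye = (-30.000)(21.000) = -630.00.
|M| = 630.00.

630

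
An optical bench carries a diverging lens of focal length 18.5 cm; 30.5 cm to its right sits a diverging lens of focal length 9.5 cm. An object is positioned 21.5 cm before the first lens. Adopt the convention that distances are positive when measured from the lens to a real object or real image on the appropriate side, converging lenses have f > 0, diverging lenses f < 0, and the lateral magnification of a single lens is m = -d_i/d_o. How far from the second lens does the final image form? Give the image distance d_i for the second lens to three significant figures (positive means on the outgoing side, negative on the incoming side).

First lens: d_i1 = 1/(1/(-18.5) - 1/21.5) = -9.944 cm.
With d_i1 < 0 the first image is virtual and lies on the object side; the object distance for lens 2 is d_o2 = 30.5 - (-9.944) = 40.444 cm.
Second lens: d_i2 = 1/(1/(-9.5) - 1/(40.444)) = -7.693 cm.

-7.69 cm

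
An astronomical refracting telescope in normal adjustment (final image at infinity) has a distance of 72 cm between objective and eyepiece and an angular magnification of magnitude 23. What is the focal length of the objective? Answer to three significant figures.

In normal adjustment the tube length equals f_obj + f_eye and |M| = f_obj/f_eye.
So f_obj = 23 f_eye and 23 f_eye + f_eye = 72 cm, giving f_eye = 72/24 = 3.000 cm and f_obj = 69.000 cm.

69.0 cm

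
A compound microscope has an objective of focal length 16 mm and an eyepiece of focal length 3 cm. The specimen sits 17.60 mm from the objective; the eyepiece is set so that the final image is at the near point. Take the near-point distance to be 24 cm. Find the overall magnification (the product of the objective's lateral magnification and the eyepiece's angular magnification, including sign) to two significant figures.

Convert to cm: f_obj = 16 mm = 1.6 cm; d_o = 17.60 mm = 1.76 cm.
Objective: 1/d_i = 1/f_obj - 1/d_o = 1/1.6 - 1/1.76 = 0.05682 cm^-1, so d_i = 17.600 cm.
m_obj = -d_i/d_o = -17.600/1.76 = -10.000.
Eyepiece angular magnification (image at near point): M_eye = 1 + D/f_e = 1 + 24/3 = 9.000.
Overall M = m_obj x M_eye = (-10.000)(9.000) = -90.00.

-90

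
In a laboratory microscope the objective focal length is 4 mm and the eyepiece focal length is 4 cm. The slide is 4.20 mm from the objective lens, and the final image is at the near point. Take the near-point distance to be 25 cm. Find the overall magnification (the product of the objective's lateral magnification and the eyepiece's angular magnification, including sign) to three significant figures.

Convert to cm: f_obj = 4 mm = 0.4 cm; d_o = 4.20 mm = 0.42 cm.
Objective: 1/d_i = 1/f_obj - 1/d_o = 1/0.4 - 1/0.42 = 0.11905 cm^-1, so d_i = 8.400 cm.
m_obj = -d_i/d_o = -8.400/0.42 = -20.000.
Eyepiece angular magnification (image at near point): M_eye = 1 + D/f_e = 1 + 25/4 = 7.250.
Overall M = m_obj x M_eye = (-20.000)(7.250) = -145.00.

-145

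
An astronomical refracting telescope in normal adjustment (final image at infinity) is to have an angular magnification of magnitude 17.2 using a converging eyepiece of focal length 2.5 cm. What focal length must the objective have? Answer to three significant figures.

43.0 cm

|M| = f_obj/|f_eye|, so f_obj = |M| x |f_eye| = 17.2 x 2.5 = 43.000 cm.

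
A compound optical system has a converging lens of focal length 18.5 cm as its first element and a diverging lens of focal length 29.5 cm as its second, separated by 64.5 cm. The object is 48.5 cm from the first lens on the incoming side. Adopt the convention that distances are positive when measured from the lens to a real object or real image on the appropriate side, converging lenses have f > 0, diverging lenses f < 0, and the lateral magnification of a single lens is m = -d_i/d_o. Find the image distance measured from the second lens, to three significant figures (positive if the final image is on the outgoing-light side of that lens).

-15.9 cm

First lens: d_i1 = 1/(1/18.5 - 1/48.5) = 29.908 cm.
Object distance for lens 2: d_o2 = 64.5 - 29.908 = 34.592 cm.
Second lens: d_i2 = 1/(1/(-29.5) - 1/(34.592)) = -15.922 cm.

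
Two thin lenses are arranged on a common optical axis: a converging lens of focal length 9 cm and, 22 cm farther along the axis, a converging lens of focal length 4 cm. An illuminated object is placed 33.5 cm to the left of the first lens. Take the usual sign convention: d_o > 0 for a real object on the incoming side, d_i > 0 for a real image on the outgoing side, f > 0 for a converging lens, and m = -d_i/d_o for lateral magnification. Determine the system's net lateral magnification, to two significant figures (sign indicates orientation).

0.26

Applying the thin-lens equation to the first lens, 1/9 = 1/33.5 + 1/d_i1, which gives d_i1 = 12.306 cm.
Its lateral magnification is m_1 = -d_i1/d_o1 = -(12.306)/33.5 = -0.3673.
Object distance for lens 2: d_o2 = 22 - 12.306 = 9.694 cm.
Applying the thin-lens equation again with f_2 = 4 cm and d_o2 = 9.694 cm gives d_i2 = 6.810 cm.
m_2 = -(6.810)/(9.694) = -0.7025.
Overall magnification: m = m_1 m_2 = 0.2581.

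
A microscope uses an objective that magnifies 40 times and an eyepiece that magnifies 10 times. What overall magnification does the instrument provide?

The overall magnification of a compound microscope is the product of the objective and eyepiece magnifications:
M = M_obj x M_eye = 40 x 10 = 400.

400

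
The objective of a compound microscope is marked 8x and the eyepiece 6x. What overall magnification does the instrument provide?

48

The overall magnification of a compound microscope is the product of the objective and eyepiece magnifications:
M = M_obj x M_eye = 8 x 6 = 48.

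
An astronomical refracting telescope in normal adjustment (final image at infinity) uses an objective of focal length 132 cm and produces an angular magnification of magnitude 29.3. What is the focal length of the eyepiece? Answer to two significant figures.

4.5 cm

|M| = f_obj/f_eye, so f_eye = f_obj/|M| = 132/29.3 = 4.505 cm.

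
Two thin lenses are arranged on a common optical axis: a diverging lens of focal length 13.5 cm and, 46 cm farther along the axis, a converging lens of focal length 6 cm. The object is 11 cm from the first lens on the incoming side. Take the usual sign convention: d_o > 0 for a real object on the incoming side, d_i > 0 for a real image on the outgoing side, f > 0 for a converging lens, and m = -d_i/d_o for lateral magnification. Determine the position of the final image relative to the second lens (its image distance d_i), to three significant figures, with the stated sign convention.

Lens 1: 1/d_i1 = 1/f_1 - 1/d_o1 = 1/(-13.5) - 1/11 = -0.16498 cm^-1, so d_i1 = -6.061 cm.
The intermediate image is virtual, 6.061 cm to the left of lens 1, so d_o2 = L - d_i1 = 46 - (-6.061) = 52.061 cm.
Lens 2: 1/d_i2 = 1/f_2 - 1/d_o2 = 1/6 - 1/(52.061) = 0.14746 cm^-1, so d_i2 = 6.782 cm.

6.78 cm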